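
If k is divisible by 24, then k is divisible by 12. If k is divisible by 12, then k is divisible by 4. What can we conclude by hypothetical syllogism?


Hypothetical syllogism: P → Q, Q → R ⊢ P → R
Premise 1: k is divisible by 24 → k is divisible by 12
Premise 2: k is divisible by 12 → k is divisible by 4
Chain the implications: the middle term (k is divisible by 12) links the two.
Conclusion: If k is divisible by 24, then k is divisible by 4.

If k is divisible by 24, then k is divisible by 4.


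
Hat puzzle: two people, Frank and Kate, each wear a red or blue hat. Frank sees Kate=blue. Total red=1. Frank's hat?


Total red = 1, Kate = blue
Red accounted for: 0
Remaining for Frank: 1
Frank's hat is red.

red


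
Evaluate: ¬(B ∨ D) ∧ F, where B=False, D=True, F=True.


B = False, D = True, F = True
Expression: ¬(B ∨ D) ∧ F
Step 1: B ∨ D = False OR True = True
Step 2: ¬(B ∨ D) = NOT True = False
Step 3: (False) ∧ F = False AND True = False

False


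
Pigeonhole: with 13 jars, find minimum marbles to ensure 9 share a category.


Pigeonhole: to guarantee k in one of n categories, need (k-1)×n + 1.
k = 9, n = 13
Minimum = (9-1) × 13 + 1 = 8 × 13 + 1

105


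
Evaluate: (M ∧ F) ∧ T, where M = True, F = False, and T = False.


M = True, F = False, T = False
Step 1: M ∧ F = True AND False = False
Step 2: False ∧ T = False AND False = False
AND is true only when ALL operands are true.

False


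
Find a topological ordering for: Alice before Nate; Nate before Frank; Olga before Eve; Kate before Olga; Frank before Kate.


Constraints: Alice before Nate; Nate before Frank; Olga before Eve; Kate before Olga; Frank before Kate
Method: repeatedly schedule the remaining task that has no remaining task required before it.
  Step 1: remaining {Frank, Alice, Kate, Nate, Olga, Eve}; every task except Alice still has a predecessor pending → schedule Alice.
  Step 2: remaining {Frank, Kate, Nate, Olga, Eve}; every task except Nate still has a predecessor pending → schedule Nate.
  Step 3: remaining {Frank, Kate, Olga, Eve}; every task except Frank still has a predecessor pending → schedule Frank.
  Step 4: remaining {Kate, Olga, Eve}; every task except Kate still has a predecessor pending → schedule Kate.
  Step 5: remaining {Olga, Eve}; every task except Olga still has a predecessor pending → schedule Olga.
  Step 6: only Eve remains → schedule Eve.
Resulting order:

Alice → Nate → Frank → Kate → Olga → Eve


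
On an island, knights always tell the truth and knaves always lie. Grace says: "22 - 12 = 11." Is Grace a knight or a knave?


Statement: "22 - 12 = 11."
Actual: 22 - 12 = 10
Claimed: 11
Statement is FALSE → Grace lies → Knave

Knave


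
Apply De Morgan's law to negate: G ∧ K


De Morgan's law: ¬(P ∧ Q) ≡ ¬P ∨ ¬Q
¬(G ∧ K) = ¬G ∨ ¬K

¬G ∨ ¬K


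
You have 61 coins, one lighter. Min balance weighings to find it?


Each weighing has 3 outcomes (left heavy / balance / right heavy), so k weighings distinguish at most 3^k cases; splitting into three near-equal groups achieves this.
Need 3^k ≥ 61: 3^3 = 27 < 61 ≤ 3^4 = 81
k = ⌈log₃(61)⌉ = 4

4


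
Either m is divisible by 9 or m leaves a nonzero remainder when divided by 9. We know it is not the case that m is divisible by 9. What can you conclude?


Disjunctive syllogism: P ∨ Q, ¬P ⊢ Q
Disjunction: m is divisible by 9 ∨ m leaves a nonzero remainder when divided by 9
We know it is not the case that m is divisible by 9.
By disjunctive syllogism, the other disjunct must be true.

m leaves a nonzero remainder when divided by 9


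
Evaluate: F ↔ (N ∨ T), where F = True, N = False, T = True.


F = True, N = False, T = True
Step 1: N ∨ T = False OR True = True
Step 2: F ↔ (True): true when both sides have same truth value.
Result: True ↔ True = True

True


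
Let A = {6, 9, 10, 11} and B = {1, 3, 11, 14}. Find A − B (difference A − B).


A = {6, 9, 10, 11}
B = {1, 3, 11, 14}
Operation: difference A − B
In A but not B: 6, 9, 10

{6, 9, 10}


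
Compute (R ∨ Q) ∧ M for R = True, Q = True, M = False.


R = True, Q = True, M = False
Step 1: R ∨ Q = True OR True = True
Step 2: True ∧ M = True AND False = False
OR is true when at least one operand is true; AND requires both.

False


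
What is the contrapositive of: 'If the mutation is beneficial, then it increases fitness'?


Original: If the mutation is beneficial, then it increases fitness
Contrapositive: If ¬Q, then ¬P
Negate Q: not (it increases fitness)
Negate P: not (the mutation is beneficial)

If not (it increases fitness), then not (the mutation is beneficial).


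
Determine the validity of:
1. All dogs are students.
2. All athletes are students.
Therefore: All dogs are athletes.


Premise 1: All dogs are students.
Premise 2: All athletes are students.
Conclusion: All dogs are athletes.
Fallacy: undistributed middle. students is predicate in both.
Counterexample: dogs and athletes could be disjoint subsets of students.

Invalid


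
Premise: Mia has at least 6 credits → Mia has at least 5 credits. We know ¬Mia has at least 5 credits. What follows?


Modus tollens: P → Q, ¬Q ⊢ ¬P
P: Mia has at least 6 credits
Q: Mia has at least 5 credits
We have P → Q and Q is false.
By modus tollens, P must be false.

It is not the case that Mia has at least 6 credits


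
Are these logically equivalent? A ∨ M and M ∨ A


Expression 1: A ∨ M
Expression 2: M ∨ A
Truth table (A M | Expr1 Expr2):
  T T |   T     T
  T F |   T     T
  F T |   T     T
  F F |   F     F
All 4 rows agree, so the expressions are logically equivalent.

Yes


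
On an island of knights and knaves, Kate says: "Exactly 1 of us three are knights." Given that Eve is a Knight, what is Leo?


Kate claims exactly 1 knights among Kate, Eve, Leo.
Given: Eve is a Knight.

Case 1: Kate is a Knight (tells truth)
  Then exactly 1 of the three are knights.
  Counting Kate, Eve: 2 knight(s) so far. Need -1 more → impossible.
Case 2: Kate is a Knave (lies)
  Then the count is NOT 1.
  If Leo = Knave, count = 1 = 1 → claim would be true, contradicts lie.
  If Leo = Knight, count = 2 ≠ 1 → lie confirmed ✓

Leo is a Knight.

Knight


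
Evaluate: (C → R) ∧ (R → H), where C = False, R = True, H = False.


C = False, R = True, H = False
Step 1: C → R is false only when C=True and R=False. Result: True
Step 2: R → H is false only when R=True and H=False. Result: False
Step 3: True ∧ False = False

False


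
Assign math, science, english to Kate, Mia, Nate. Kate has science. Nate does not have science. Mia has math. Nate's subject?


From clues:
  Kate → science
  Mia → math
By elimination, Nate gets the remaining.

english


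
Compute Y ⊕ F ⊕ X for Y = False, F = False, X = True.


Y = False, F = False, X = True
Step 1: Y ⊕ F = False XOR False = False
Step 2: False ⊕ X = False XOR True = True
XOR is true when an odd number of operands are true.

True


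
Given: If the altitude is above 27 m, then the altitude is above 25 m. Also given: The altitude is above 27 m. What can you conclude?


Modus ponens: P → Q, P ⊢ Q
P: the altitude is above 27 m
Q: the altitude is above 25 m
We have P → Q and P is true.
By modus ponens, Q must be true.

The altitude is above 25 m


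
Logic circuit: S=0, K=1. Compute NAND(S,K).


S AND K = 0
NOT(0) = 1

1


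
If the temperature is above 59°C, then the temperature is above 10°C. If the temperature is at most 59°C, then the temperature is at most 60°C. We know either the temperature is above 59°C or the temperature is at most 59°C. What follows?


Constructive dilemma: (P → Q) ∧ (R → S), P ∨ R ⊢ Q ∨ S
Premise 1: the temperature is above 59°C → the temperature is above 10°C
Premise 2: the temperature is at most 59°C → the temperature is at most 60°C
Premise 3: the temperature is above 59°C ∨ the temperature is at most 59°C
Case 1: Assuming the temperature is above 59°C, then by Premise 1, the temperature is above 10°C.
Case 2: Assuming the temperature is at most 59°C, then by Premise 2, the temperature is at most 60°C.
Since one of the temperature is above 59°C or the temperature is at most 59°C must hold, we get the temperature is above 10°C or the temperature is at most 60°C.

The temperature is above 10°C or the temperature is at most 60°C.


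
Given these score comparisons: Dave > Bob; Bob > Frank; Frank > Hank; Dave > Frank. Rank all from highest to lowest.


Constraints: Dave > Bob; Bob > Frank; Frank > Hank; Dave > Frank
Method: at each step, the next-highest is the one remaining person who never appears on the smaller side of a constraint between remaining people.
  Step 1: remaining {Bob, Hank, Dave, Frank}; on the smaller side: {Bob, Hank, Frank} → Dave is next (Dave > Bob; Dave > Frank).
  Step 2: remaining {Bob, Hank, Frank}; on the smaller side: {Hank, Frank} → Bob is next (Bob > Frank).
  Step 3: remaining {Hank, Frank}; on the smaller side: {Hank} → Frank is next (Frank > Hank).
  Step 4: only Hank remains → lowest.
Final ranking (highest to lowest):

Dave > Bob > Frank > Hank


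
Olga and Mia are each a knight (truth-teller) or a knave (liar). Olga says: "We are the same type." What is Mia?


Olga says: "We are the same type."
Case 1: Olga is a Knight (truth-teller)
  Statement is true → they ARE the same → Mia is also a Knight
Case 2: Olga is a Knave (liar)
  Statement is false → they are NOT the same → Mia is a Knight
In both cases, Mia is a Knight.

Knight


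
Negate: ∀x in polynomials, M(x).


Original: ∀x M(x)
Rule: ¬∀→∃, ¬∃→∀, negate predicate.
Negation: ∃x ¬M(x)

∃x ¬M(x)


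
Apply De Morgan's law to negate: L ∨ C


De Morgan's law: ¬(P ∨ Q) ≡ ¬P ∧ ¬Q
¬(L ∨ C) = ¬L ∧ ¬C

¬L ∧ ¬C


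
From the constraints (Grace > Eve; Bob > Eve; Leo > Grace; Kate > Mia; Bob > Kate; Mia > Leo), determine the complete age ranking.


Constraints: Grace > Eve; Bob > Eve; Leo > Grace; Kate > Mia; Bob > Kate; Mia > Leo
Method: at each step, the next-highest is the one remaining person who never appears on the smaller side of a constraint between remaining people.
  Step 1: remaining {Leo, Eve, Mia, Grace, Kate, Bob}; on the smaller side: {Leo, Eve, Mia, Grace, Kate} → Bob is next (Bob > Eve; Bob > Kate).
  Step 2: remaining {Leo, Eve, Mia, Grace, Kate}; on the smaller side: {Leo, Eve, Mia, Grace} → Kate is next (Kate > Mia).
  Step 3: remaining {Leo, Eve, Mia, Grace}; on the smaller side: {Leo, Eve, Grace} → Mia is next (Mia > Leo).
  Step 4: remaining {Leo, Eve, Grace}; on the smaller side: {Eve, Grace} → Leo is next (Leo > Grace).
  Step 5: remaining {Eve, Grace}; on the smaller side: {Eve} → Grace is next (Grace > Eve).
  Step 6: only Eve remains → lowest.
Final ranking (highest to lowest):

Bob > Kate > Mia > Leo > Grace > Eve


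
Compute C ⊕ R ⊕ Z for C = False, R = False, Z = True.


C = False, R = False, Z = True
Step 1: C ⊕ R = False XOR False = False
Step 2: False ⊕ Z = False XOR True = True
XOR is true when an odd number of operands are true.

True


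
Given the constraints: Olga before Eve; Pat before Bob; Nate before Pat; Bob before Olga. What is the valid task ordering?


Constraints: Olga before Eve; Pat before Bob; Nate before Pat; Bob before Olga
Method: repeatedly schedule the remaining task that has no remaining task required before it.
  Step 1: remaining {Bob, Olga, Eve, Pat, Nate}; every task except Nate still has a predecessor pending → schedule Nate.
  Step 2: remaining {Bob, Olga, Eve, Pat}; every task except Pat still has a predecessor pending → schedule Pat.
  Step 3: remaining {Bob, Olga, Eve}; every task except Bob still has a predecessor pending → schedule Bob.
  Step 4: remaining {Olga, Eve}; every task except Olga still has a predecessor pending → schedule Olga.
  Step 5: only Eve remains → schedule Eve.
Resulting order:

Nate → Pat → Bob → Olga → Eve


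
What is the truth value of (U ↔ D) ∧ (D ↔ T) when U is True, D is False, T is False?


U = True, D = False, T = False
Step 1: U ↔ D is true when U and D have the same value. Result: False
Step 2: D ↔ T is true when D and T have the same value. Result: True
Step 3: False ∧ True = False

False


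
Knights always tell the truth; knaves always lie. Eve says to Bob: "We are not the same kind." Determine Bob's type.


Eve says: "We are not the same kind."
Case 1: Eve is a Knight (truth-teller)
  Statement is true → they ARE different → Bob is a Knave
Case 2: Eve is a Knave (liar)
  Statement is false → they are NOT different → Bob is a Knave
In both cases, Bob is a Knave.

Knave


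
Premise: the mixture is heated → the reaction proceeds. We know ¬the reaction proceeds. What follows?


Modus tollens: P → Q, ¬Q ⊢ ¬P
P: the mixture is heated
Q: the reaction proceeds
We have P → Q and Q is false.
By modus tollens, P must be false.

It is not the case that the mixture is heated


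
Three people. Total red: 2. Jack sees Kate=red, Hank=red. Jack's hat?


Total red = 2, seen red = 2
Own red = 2 - 2 = 0
Jack's hat is blue.

blue


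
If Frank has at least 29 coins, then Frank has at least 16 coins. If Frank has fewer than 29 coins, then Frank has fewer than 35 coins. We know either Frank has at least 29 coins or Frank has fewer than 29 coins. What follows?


Constructive dilemma: (P → Q) ∧ (R → S), P ∨ R ⊢ Q ∨ S
Premise 1: Frank has at least 29 coins → Frank has at least 16 coins
Premise 2: Frank has fewer than 29 coins → Frank has fewer than 35 coins
Premise 3: Frank has at least 29 coins ∨ Frank has fewer than 29 coins
Case 1: Assuming Frank has at least 29 coins, then by Premise 1, Frank has at least 16 coins.
Case 2: Assuming Frank has fewer than 29 coins, then by Premise 2, Frank has fewer than 35 coins.
Since one of Frank has at least 29 coins or Frank has fewer than 29 coins must hold, we get Frank has at least 16 coins or Frank has fewer than 35 coins.

Frank has at least 16 coins or Frank has fewer than 35 coins.


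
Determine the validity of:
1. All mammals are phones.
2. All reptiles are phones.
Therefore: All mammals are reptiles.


Premise 1: All mammals are phones.
Premise 2: All reptiles are phones.
Conclusion: All mammals are reptiles.
Fallacy: undistributed middle. phones is predicate in both.
Counterexample: mammals and reptiles could be disjoint subsets of phones.

Invalid


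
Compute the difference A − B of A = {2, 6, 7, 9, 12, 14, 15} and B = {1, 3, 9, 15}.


A = {2, 6, 7, 9, 12, 14, 15}
B = {1, 3, 9, 15}
Operation: difference A − B
In A but not B: 2, 6, 7, 12, 14

{2, 6, 7, 12, 14}


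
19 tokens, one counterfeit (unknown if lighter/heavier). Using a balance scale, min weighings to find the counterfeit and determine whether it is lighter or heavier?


Let n = 19. 38 possibilities (n tokens × lighter/heavier); each weighing has 3 outcomes.
Bound for k weighings: say the first weighing puts j tokens on each pan. If it tips, the 2j weighed tokens remain suspects (each with a known direction) and k-1 weighings give 3^(k-1) outcomes; 3^(k-1) is odd, so 2j ≤ 3^(k-1) - 1. If it balances, the n - 2j unweighed tokens remain with direction unknown: 2(n - 2j) ≤ 3^(k-1) - 1 by the same parity argument. Adding, n ≤ (3^(k-1) - 1) + (3^(k-1) - 1)/2 = (3^k - 3)/2, and the classical three-group strategy achieves this (3 tokens in 2 weighings, 12 in 3, 39 in 4, 120 in 5).
So we need the smallest k with (3^k - 3)/2 ≥ 19.
k = 3: (3^3 - 3)/2 = 12 < 19 ✗
k = 4: (3^4 - 3)/2 = 39 ≥ 19 ✓

4


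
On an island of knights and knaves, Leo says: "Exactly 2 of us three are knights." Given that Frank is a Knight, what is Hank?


Leo claims exactly 2 knights among Leo, Frank, Hank.
Given: Frank is a Knight.

Case 1: Leo is a Knight (tells truth)
  Then exactly 2 of the three are knights.
  Counting Leo, Frank: 2 knight(s) so far. Need 0 more → Hank = Knave.
Case 2: Leo is a Knave (lies)
  Then the count is NOT 2.
  If Hank = Knight, count = 2 = 2 → claim would be true, contradicts lie.
  If Hank = Knave, count = 1 ≠ 2 → lie confirmed ✓

Hank is a Knave.

Knave


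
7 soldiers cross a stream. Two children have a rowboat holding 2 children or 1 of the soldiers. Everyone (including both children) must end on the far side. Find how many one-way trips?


Per crossing of one of the soldiers: children→, one←, one of the soldiers→, one← = 4 trips
7 × 4 = 28, + 1 final children→ = 29
Minimum trips = 29

29


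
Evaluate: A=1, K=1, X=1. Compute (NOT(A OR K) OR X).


A OR K = 1
NOT(1) = 0
0 OR 1 = 1

1


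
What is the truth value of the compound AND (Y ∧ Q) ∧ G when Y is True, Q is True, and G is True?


Y = True, Q = True, G = True
Step 1: Y ∧ Q = True AND True = True
Step 2: True ∧ G = True AND True = True
AND is true only when ALL operands are true.

True


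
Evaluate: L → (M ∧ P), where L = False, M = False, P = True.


L = False, M = False, P = True
Step 1: M ∧ P = False AND True = False
Step 2: L → (False): false only when L=True and consequent=False.
Result: True

True


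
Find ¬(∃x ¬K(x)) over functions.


Original: ∃x ¬K(x)
Rule: ¬∀→∃, ¬∃→∀, negate predicate.
Negation: ∀x K(x)

∀x K(x)


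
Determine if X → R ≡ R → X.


Expression 1: X → R
Expression 2: R → X
Truth table (X R | Expr1 Expr2):
  T T |   T     T
  T F |   F     T   ← differ
  F T |   T     F   ← differ
  F F |   T     T
Counterexample: X=T, R=F gives Expr1 = F but Expr2 = T, so the expressions are NOT logically equivalent.

No


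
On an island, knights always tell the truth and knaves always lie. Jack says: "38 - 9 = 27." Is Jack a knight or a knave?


Statement: "38 - 9 = 27."
Actual: 38 - 9 = 29
Claimed: 27
Statement is FALSE → Jack lies → Knave

Knave


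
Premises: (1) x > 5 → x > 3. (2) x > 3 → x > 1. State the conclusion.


Hypothetical syllogism: P → Q, Q → R ⊢ P → R
Premise 1: x > 5 → x > 3
Premise 2: x > 3 → x > 1
Chain the implications: the middle term (x > 3) links the two.
Conclusion: If x > 5, then x > 1.

If x > 5, then x > 1.


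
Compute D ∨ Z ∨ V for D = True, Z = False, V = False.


D = True, Z = False, V = False
Step 1: D ∨ Z = True OR False = True
Step 2: True ∨ V = True OR False = True
OR is true when at least one operand is true.

True


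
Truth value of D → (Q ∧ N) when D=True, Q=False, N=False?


D = True, Q = False, N = False
Expression: D → (Q ∧ N)
Step 1: Q ∧ N = False AND False = False
Step 2: D → (False) = True → False = False

False


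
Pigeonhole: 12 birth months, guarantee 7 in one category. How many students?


Pigeonhole: to guarantee k in one of n categories, need (k-1)×n + 1.
k = 7, n = 12
Minimum = (7-1) × 12 + 1 = 6 × 12 + 1

73


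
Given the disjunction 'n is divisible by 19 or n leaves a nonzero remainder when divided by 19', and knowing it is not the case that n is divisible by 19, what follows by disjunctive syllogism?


Disjunctive syllogism: P ∨ Q, ¬P ⊢ Q
Disjunction: n is divisible by 19 ∨ n leaves a nonzero remainder when divided by 19
We know it is not the case that n is divisible by 19.
By disjunctive syllogism, the other disjunct must be true.

n leaves a nonzero remainder when divided by 19


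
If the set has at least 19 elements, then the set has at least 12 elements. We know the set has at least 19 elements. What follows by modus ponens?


Modus ponens: P → Q, P ⊢ Q
P: the set has at least 19 elements
Q: the set has at least 12 elements
We have P → Q and P is true.
By modus ponens, Q must be true.

The set has at least 12 elements


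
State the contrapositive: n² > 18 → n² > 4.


Original: If n² > 18, then n² > 4
Contrapositive: If ¬Q, then ¬P
Negate Q: not (n² > 4)
Negate P: not (n² > 18)

If not (n² > 4), then not (n² > 18).


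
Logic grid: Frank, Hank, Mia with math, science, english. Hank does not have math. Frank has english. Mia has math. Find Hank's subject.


From clues:
  Mia → math
  Frank → english
By elimination, Hank gets the remaining.

science


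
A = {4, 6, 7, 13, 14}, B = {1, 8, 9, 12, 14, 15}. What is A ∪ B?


A = {4, 6, 7, 13, 14}
B = {1, 8, 9, 12, 14, 15}
Operation: union
All elements combined: 1, 4, 6, 7, 8, 9, 12, 13, 14, 15

{1, 4, 6, 7, 8, 9, 12, 13, 14, 15}


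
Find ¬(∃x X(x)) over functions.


Original: ∃x X(x)
Rule: ¬∀→∃, ¬∃→∀, negate predicate.
Negation: ∀x ¬X(x)

∀x ¬X(x)


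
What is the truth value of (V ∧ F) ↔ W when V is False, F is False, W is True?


V = False, F = False, W = True
Step 1: V ∧ F = False AND False = False
Step 2: (False) ↔ W: true when both sides have same truth value.
Result: False ↔ True = False

False


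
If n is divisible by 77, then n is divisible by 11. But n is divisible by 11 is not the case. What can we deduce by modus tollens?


Modus tollens: P → Q, ¬Q ⊢ ¬P
P: n is divisible by 77
Q: n is divisible by 11
We have P → Q and Q is false.
By modus tollens, P must be false.

It is not the case that n is divisible by 77


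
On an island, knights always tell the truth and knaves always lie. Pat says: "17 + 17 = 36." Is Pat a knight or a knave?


Statement: "17 + 17 = 36."
Actual: 17 + 17 = 34
Claimed: 36
Statement is FALSE → Pat lies → Knave

Knave


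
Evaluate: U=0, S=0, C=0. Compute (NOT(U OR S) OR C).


U OR S = 0
NOT(0) = 1
1 OR 0 = 1

1


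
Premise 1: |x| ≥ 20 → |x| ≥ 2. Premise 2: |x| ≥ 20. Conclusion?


Modus ponens: P → Q, P ⊢ Q
P: |x| ≥ 20
Q: |x| ≥ 2
We have P → Q and P is true.
By modus ponens, Q must be true.

|x| ≥ 2


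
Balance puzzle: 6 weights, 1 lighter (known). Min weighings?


Each weighing has 3 outcomes (left heavy / balance / right heavy), so k weighings distinguish at most 3^k cases; splitting into three near-equal groups achieves this.
Need 3^k ≥ 6: 3^1 = 3 < 6 ≤ 3^2 = 9
k = ⌈log₃(6)⌉ = 2

2


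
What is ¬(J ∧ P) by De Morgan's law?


De Morgan's law: ¬(P ∧ Q) ≡ ¬P ∨ ¬Q
¬(J ∧ P) = ¬J ∨ ¬P

¬J ∨ ¬P


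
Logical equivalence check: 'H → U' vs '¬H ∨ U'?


Expression 1: H → U
Expression 2: ¬H ∨ U
Truth table (H U | Expr1 Expr2):
  T T |   T     T
  T F |   F     F
  F T |   T     T
  F F |   T     T
All 4 rows agree, so the expressions are logically equivalent.

Yes


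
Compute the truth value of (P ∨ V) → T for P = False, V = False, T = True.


P = False, V = False, T = True
Step 1: P ∨ V = False OR False = False
Step 2: (False) → T: false only when antecedent=True and T=False.
Result: True

True


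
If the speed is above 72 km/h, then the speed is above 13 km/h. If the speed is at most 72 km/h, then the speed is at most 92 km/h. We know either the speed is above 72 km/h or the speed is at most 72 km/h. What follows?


Constructive dilemma: (P → Q) ∧ (R → S), P ∨ R ⊢ Q ∨ S
Premise 1: the speed is above 72 km/h → the speed is above 13 km/h
Premise 2: the speed is at most 72 km/h → the speed is at most 92 km/h
Premise 3: the speed is above 72 km/h ∨ the speed is at most 72 km/h
Case 1: Assuming the speed is above 72 km/h, then by Premise 1, the speed is above 13 km/h.
Case 2: Assuming the speed is at most 72 km/h, then by Premise 2, the speed is at most 92 km/h.
Since one of the speed is above 72 km/h or the speed is at most 72 km/h must hold, we get the speed is above 13 km/h or the speed is at most 92 km/h.

The speed is above 13 km/h or the speed is at most 92 km/h.


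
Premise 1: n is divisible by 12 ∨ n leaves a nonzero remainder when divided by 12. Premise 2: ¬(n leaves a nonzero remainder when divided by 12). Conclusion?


Disjunctive syllogism: P ∨ Q, ¬P ⊢ Q
Disjunction: n is divisible by 12 ∨ n leaves a nonzero remainder when divided by 12
We know it is not the case that n leaves a nonzero remainder when divided by 12.
By disjunctive syllogism, the other disjunct must be true.

n is divisible by 12


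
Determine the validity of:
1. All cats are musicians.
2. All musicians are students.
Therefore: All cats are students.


Premise 1: All cats are musicians.
Premise 2: All musicians are students.
Conclusion: All cats are students.
Barbara syllogism (AAA-1): All A are B, All B are C → All A are C.
Middle term (musicians) distributed in premise 2.

Valid


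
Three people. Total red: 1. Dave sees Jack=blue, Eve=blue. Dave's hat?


Total red = 1, seen red = 0
Own red = 1 - 0 = 1
Dave's hat is red.

red


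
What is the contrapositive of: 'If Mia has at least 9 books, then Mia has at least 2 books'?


Original: If Mia has at least 9 books, then Mia has at least 2 books
Contrapositive: If ¬Q, then ¬P
Negate Q: not (Mia has at least 2 books)
Negate P: not (Mia has at least 9 books)

If not (Mia has at least 2 books), then not (Mia has at least 9 books).


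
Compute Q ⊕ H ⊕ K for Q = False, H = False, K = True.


Q = False, H = False, K = True
Step 1: Q ⊕ H = False XOR False = False
Step 2: False ⊕ K = False XOR True = True
XOR is true when an odd number of operands are true.

True


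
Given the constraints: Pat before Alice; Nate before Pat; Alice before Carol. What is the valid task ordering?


Constraints: Pat before Alice; Nate before Pat; Alice before Carol
Method: repeatedly schedule the remaining task that has no remaining task required before it.
  Step 1: remaining {Carol, Nate, Pat, Alice}; every task except Nate still has a predecessor pending → schedule Nate.
  Step 2: remaining {Carol, Pat, Alice}; every task except Pat still has a predecessor pending → schedule Pat.
  Step 3: remaining {Carol, Alice}; every task except Alice still has a predecessor pending → schedule Alice.
  Step 4: only Carol remains → schedule Carol.
Resulting order:

Nate → Pat → Alice → Carol


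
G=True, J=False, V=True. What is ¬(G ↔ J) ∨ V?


G = True, J = False, V = True
Expression: ¬(G ↔ J) ∨ V
Step 1: G ↔ J = (True iff False) = False
Step 2: ¬(G ↔ J) = NOT False = True
Step 3: (True) ∨ V = True OR True = True

True


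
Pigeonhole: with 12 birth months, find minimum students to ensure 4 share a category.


Pigeonhole: to guarantee k in one of n categories, need (k-1)×n + 1.
k = 4, n = 12
Minimum = (4-1) × 12 + 1 = 3 × 12 + 1

37


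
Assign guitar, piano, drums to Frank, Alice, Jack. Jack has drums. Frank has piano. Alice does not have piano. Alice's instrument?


From clues:
  Jack → drums
  Frank → piano
By elimination, Alice gets the remaining.

guitar


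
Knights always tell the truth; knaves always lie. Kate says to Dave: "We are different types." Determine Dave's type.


Kate says: "We are different types."
Case 1: Kate is a Knight (truth-teller)
  Statement is true → they ARE different → Dave is a Knave
Case 2: Kate is a Knave (liar)
  Statement is false → they are NOT different → Dave is a Knave
In both cases, Dave is a Knave.

Knave


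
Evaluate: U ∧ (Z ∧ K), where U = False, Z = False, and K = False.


U = False, Z = False, K = False
Step 1: Z ∧ K = False AND False = False
Step 2: U ∧ False = False AND False = False
AND is true only when ALL operands are true.

False


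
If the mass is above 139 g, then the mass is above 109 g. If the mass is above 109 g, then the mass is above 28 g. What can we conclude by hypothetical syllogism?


Hypothetical syllogism: P → Q, Q → R ⊢ P → R
Premise 1: the mass is above 139 g → the mass is above 109 g
Premise 2: the mass is above 109 g → the mass is above 28 g
Chain the implications: the middle term (the mass is above 109 g) links the two.
Conclusion: If the mass is above 139 g, then the mass is above 28 g.

If the mass is above 139 g, then the mass is above 28 g.


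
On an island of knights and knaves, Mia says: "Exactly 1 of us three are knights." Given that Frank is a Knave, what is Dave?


Mia claims exactly 1 knights among Mia, Frank, Dave.
Given: Frank is a Knave.

Case 1: Mia is a Knight (tells truth)
  Then exactly 1 of the three are knights.
  Counting Mia, Frank: 1 knight(s) so far. Need 0 more → Dave = Knave.
Case 2: Mia is a Knave (lies)
  Then the count is NOT 1.
  If Dave = Knight, count = 1 = 1 → claim would be true, contradicts lie.
  If Dave = Knave, count = 0 ≠ 1 → lie confirmed ✓

Dave is a Knave.

Knave


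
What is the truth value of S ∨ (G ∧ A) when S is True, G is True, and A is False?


S = True, G = True, A = False
Step 1: G ∧ A = True AND False = False
Step 2: S ∨ False = True OR False = True
AND evaluated first (higher precedence); then OR applied.

True


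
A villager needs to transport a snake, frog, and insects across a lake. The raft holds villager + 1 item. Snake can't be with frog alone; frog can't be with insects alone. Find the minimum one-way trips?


1. villager+frog → 2. villager ← 3. villager+snake → 4. villager+frog ← 5. villager+insects → 6. villager ← 7. villager+frog →
Minimum trips = 7

7


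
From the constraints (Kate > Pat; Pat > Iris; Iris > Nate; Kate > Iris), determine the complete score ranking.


Constraints: Kate > Pat; Pat > Iris; Iris > Nate; Kate > Iris
Method: at each step, the next-highest is the one remaining person who never appears on the smaller side of a constraint between remaining people.
  Step 1: remaining {Kate, Iris, Nate, Pat}; on the smaller side: {Iris, Nate, Pat} → Kate is next (Kate > Pat; Kate > Iris).
  Step 2: remaining {Iris, Nate, Pat}; on the smaller side: {Iris, Nate} → Pat is next (Pat > Iris).
  Step 3: remaining {Iris, Nate}; on the smaller side: {Nate} → Iris is next (Iris > Nate).
  Step 4: only Nate remains → lowest.
Final ranking (highest to lowest):

Kate > Pat > Iris > Nate


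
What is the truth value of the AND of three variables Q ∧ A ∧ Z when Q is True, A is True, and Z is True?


Q = True, A = True, Z = True
Step 1: Q ∧ A = True AND True = True
Step 2: (True) ∧ Z = (True) AND True = True
AND is true only when ALL operands are true.

True


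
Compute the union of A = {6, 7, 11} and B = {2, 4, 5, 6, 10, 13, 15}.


A = {6, 7, 11}
B = {2, 4, 5, 6, 10, 13, 15}
Operation: union
All elements combined: 2, 4, 5, 6, 7, 10, 11, 13, 15

{2, 4, 5, 6, 7, 10, 11, 13, 15}


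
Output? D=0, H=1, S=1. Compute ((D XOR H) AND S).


D XOR H = 0^1 = 1
1 AND 1 = 1

1


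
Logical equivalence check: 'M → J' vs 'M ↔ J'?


Expression 1: M → J
Expression 2: M ↔ J
Truth table (M J | Expr1 Expr2):
  T T |   T     T
  T F |   F     F
  F T |   T     F   ← differ
  F F |   T     T
Counterexample: M=F, J=T gives Expr1 = T but Expr2 = F, so the expressions are NOT logically equivalent.

No


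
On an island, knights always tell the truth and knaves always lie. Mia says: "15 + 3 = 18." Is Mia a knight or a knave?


Statement: "15 + 3 = 18."
Actual: 15 + 3 = 18
Claimed: 18
Statement is TRUE → Mia tells the truth → Knight

Knight


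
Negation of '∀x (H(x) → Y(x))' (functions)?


Original: ∀x (H(x) → Y(x))
Rule: ¬∀→∃, ¬∃→∀, negate predicate.
Negation: ∃x (H(x) ∧ ¬Y(x))

∃x (H(x) ∧ ¬Y(x))


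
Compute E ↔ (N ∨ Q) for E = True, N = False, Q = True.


E = True, N = False, Q = True
Step 1: N ∨ Q = False OR True = True
Step 2: E ↔ (True): true when both sides have same truth value.
Result: True ↔ True = True

True


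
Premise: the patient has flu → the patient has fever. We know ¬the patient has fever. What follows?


Modus tollens: P → Q, ¬Q ⊢ ¬P
P: the patient has flu
Q: the patient has fever
We have P → Q and Q is false.
By modus tollens, P must be false.

It is not the case that the patient has flu


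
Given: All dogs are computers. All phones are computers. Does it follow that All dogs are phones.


Premise 1: All dogs are computers.
Premise 2: All phones are computers.
Conclusion: All dogs are phones.
Fallacy: undistributed middle. computers is predicate in both.
Counterexample: dogs and phones could be disjoint subsets of computers.

Invalid


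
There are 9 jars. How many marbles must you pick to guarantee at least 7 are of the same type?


Pigeonhole: to guarantee k in one of n categories, need (k-1)×n + 1.
k = 7, n = 9
Minimum = (7-1) × 9 + 1 = 6 × 9 + 1

55


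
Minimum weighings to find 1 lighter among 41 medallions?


Each weighing has 3 outcomes (left heavy / balance / right heavy), so k weighings distinguish at most 3^k cases; splitting into three near-equal groups achieves this.
Need 3^k ≥ 41: 3^3 = 27 < 41 ≤ 3^4 = 81
k = ⌈log₃(41)⌉ = 4

4


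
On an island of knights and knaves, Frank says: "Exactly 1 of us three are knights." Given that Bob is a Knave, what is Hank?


Frank claims exactly 1 knights among Frank, Bob, Hank.
Given: Bob is a Knave.

Case 1: Frank is a Knight (tells truth)
  Then exactly 1 of the three are knights.
  Counting Frank, Bob: 1 knight(s) so far. Need 0 more → Hank = Knave.
Case 2: Frank is a Knave (lies)
  Then the count is NOT 1.
  If Hank = Knight, count = 1 = 1 → claim would be true, contradicts lie.
  If Hank = Knave, count = 0 ≠ 1 → lie confirmed ✓

Hank is a Knave.

Knave


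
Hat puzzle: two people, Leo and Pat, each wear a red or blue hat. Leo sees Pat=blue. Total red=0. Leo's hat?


Total red = 0, Pat = blue
Red accounted for: 0
Remaining for Leo: 0
Leo's hat is blue.

blue


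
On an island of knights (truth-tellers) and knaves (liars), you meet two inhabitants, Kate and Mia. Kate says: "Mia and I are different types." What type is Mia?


Kate says: "Mia and I are different types."
Case 1: Kate is a Knight (truth-teller)
  Statement is true → they ARE different → Mia is a Knave
Case 2: Kate is a Knave (liar)
  Statement is false → they are NOT different → Mia is a Knave
In both cases, Mia is a Knave.

Knave


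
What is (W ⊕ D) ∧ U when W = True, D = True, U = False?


W = True, D = True, U = False
Step 1: W ⊕ D = True XOR True = False
Step 2: False ∧ U = False AND False = False
XOR true when exactly one of W,D is true; then AND with U.

False


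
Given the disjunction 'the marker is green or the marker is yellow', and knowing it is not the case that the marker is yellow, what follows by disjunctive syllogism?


Disjunctive syllogism: P ∨ Q, ¬P ⊢ Q
Disjunction: the marker is green ∨ the marker is yellow
We know it is not the case that the marker is yellow.
By disjunctive syllogism, the other disjunct must be true.

The marker is green


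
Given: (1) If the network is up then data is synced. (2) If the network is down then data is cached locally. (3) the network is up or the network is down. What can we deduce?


Constructive dilemma: (P → Q) ∧ (R → S), P ∨ R ⊢ Q ∨ S
Premise 1: the network is up → data is synced
Premise 2: the network is down → data is cached locally
Premise 3: the network is up ∨ the network is down
Case 1: Assuming the network is up, then by Premise 1, data is synced.
Case 2: Assuming the network is down, then by Premise 2, data is cached locally.
Since one of the network is up or the network is down must hold, we get data is synced or data is cached locally.

Data is synced or data is cached locally.


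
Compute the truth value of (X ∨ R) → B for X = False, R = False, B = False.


X = False, R = False, B = False
Step 1: X ∨ R = False OR False = False
Step 2: (False) → B: false only when antecedent=True and B=False.
Result: True

True


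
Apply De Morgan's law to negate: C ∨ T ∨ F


De Morgan's law: ¬(P ∨ Q ∨ R) ≡ ¬P ∧ ¬Q ∧ ¬R
¬(C ∨ T ∨ F) = ¬C ∧ ¬T ∧ ¬F

¬C ∧ ¬T ∧ ¬F


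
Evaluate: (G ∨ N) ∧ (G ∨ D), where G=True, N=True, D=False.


G = True, N = True, D = False
Expression: (G ∨ N) ∧ (G ∨ D)
Step 1: G ∨ N = True OR True = True
Step 2: G ∨ D = True OR False = True
Step 3: (True) ∧ (True) = True AND True = True

True


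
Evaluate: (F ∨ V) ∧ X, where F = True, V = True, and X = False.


F = True, V = True, X = False
Step 1: F ∨ V = True OR True = True
Step 2: True ∧ X = True AND False = False
OR is true when at least one operand is true; AND requires both.

False


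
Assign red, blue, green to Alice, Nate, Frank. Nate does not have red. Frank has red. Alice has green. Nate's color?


From clues:
  Frank → red
  Alice → green
By elimination, Nate gets the remaining.

blue


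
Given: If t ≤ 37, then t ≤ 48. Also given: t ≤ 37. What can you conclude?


Modus ponens: P → Q, P ⊢ Q
P: t ≤ 37
Q: t ≤ 48
We have P → Q and P is true.
By modus ponens, Q must be true.

t ≤ 48


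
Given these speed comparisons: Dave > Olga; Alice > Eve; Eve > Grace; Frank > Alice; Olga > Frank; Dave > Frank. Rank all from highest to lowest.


Constraints: Dave > Olga; Alice > Eve; Eve > Grace; Frank > Alice; Olga > Frank; Dave > Frank
Method: at each step, the next-highest is the one remaining person who never appears on the smaller side of a constraint between remaining people.
  Step 1: remaining {Eve, Dave, Olga, Frank, Grace, Alice}; on the smaller side: {Eve, Olga, Frank, Grace, Alice} → Dave is next (Dave > Olga; Dave > Frank).
  Step 2: remaining {Eve, Olga, Frank, Grace, Alice}; on the smaller side: {Eve, Frank, Grace, Alice} → Olga is next (Olga > Frank).
  Step 3: remaining {Eve, Frank, Grace, Alice}; on the smaller side: {Eve, Grace, Alice} → Frank is next (Frank > Alice).
  Step 4: remaining {Eve, Grace, Alice}; on the smaller side: {Eve, Grace} → Alice is next (Alice > Eve).
  Step 5: remaining {Eve, Grace}; on the smaller side: {Grace} → Eve is next (Eve > Grace).
  Step 6: only Grace remains → lowest.
Final ranking (highest to lowest):

Dave > Olga > Frank > Alice > Eve > Grace


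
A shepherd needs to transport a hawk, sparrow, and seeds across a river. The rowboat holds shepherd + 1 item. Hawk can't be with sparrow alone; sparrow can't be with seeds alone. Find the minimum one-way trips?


1. shepherd+sparrow → 2. shepherd ← 3. shepherd+hawk → 4. shepherd+sparrow ← 5. shepherd+seeds → 6. shepherd ← 7. shepherd+sparrow →
Minimum trips = 7

7


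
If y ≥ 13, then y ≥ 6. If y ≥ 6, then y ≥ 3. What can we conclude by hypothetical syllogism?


Hypothetical syllogism: P → Q, Q → R ⊢ P → R
Premise 1: y ≥ 13 → y ≥ 6
Premise 2: y ≥ 6 → y ≥ 3
Chain the implications: the middle term (y ≥ 6) links the two.
Conclusion: If y ≥ 13, then y ≥ 3.

If y ≥ 13, then y ≥ 3.


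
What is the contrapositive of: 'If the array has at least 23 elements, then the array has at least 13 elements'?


Original: If the array has at least 23 elements, then the array has at least 13 elements
Contrapositive: If ¬Q, then ¬P
Negate Q: not (the array has at least 13 elements)
Negate P: not (the array has at least 23 elements)

If not (the array has at least 13 elements), then not (the array has at least 23 elements).


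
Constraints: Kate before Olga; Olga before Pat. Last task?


Constraints: Kate before Olga; Olga before Pat
The last task can have nothing scheduled after it, so it must never appear on the left of a 'before'.
Tasks appearing before some other task: Kate, Olga.
The only task not in that list is Pat → it is last.

Pat


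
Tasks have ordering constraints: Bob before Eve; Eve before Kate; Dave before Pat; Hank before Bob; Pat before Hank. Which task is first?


Constraints: Bob before Eve; Eve before Kate; Dave before Pat; Hank before Bob; Pat before Hank
The first task can have nothing scheduled before it, so it must never appear on the right of a 'before'.
Tasks appearing after some 'before': Eve, Kate, Pat, Bob, Hank.
The only task not in that list is Dave → it is first.

Dave
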